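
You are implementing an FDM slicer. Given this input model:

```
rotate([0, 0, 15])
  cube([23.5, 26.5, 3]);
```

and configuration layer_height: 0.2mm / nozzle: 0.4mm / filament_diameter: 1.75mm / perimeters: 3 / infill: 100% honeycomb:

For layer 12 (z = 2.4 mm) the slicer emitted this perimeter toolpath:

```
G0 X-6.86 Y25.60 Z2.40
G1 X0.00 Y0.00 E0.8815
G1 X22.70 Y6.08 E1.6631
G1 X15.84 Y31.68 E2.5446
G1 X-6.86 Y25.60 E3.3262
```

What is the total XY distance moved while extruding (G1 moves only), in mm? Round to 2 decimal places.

Sum the Euclidean lengths of each G1 segment: total = 100.01 mm.

100.01 mm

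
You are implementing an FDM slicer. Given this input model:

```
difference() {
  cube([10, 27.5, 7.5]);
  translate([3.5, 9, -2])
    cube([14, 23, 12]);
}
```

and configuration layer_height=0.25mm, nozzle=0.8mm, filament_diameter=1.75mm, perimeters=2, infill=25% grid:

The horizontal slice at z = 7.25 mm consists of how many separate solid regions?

1

At z = 7.25 mm: the cube is present — its section is the full 10×27.5 rectangle; the cube at (3.5, 9) (footprint 14×23) is included at this height; After the difference (first − rest): starting from the 10×27.5 cube, the 14×23 cube at (3.5, 9) partially overlaps it — only the 120.25 mm² overlap (of its 322.00 mm²) is removed, clipping the outline — 1 connected region. The result has 1 disconnected region.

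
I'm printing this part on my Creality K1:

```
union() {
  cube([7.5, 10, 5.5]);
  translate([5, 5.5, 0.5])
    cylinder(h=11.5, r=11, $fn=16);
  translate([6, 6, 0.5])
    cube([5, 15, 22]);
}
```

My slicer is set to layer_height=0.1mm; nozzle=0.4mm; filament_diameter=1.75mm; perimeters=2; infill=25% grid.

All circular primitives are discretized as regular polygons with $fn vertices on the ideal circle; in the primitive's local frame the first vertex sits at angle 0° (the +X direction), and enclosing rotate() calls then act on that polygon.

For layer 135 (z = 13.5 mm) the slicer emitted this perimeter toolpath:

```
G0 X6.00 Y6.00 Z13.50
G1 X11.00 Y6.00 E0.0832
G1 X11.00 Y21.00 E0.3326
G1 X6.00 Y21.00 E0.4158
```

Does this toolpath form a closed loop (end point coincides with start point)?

no

Start point (G0): (6.00, 6.00). End point (last G1): the path does not return to the start — open.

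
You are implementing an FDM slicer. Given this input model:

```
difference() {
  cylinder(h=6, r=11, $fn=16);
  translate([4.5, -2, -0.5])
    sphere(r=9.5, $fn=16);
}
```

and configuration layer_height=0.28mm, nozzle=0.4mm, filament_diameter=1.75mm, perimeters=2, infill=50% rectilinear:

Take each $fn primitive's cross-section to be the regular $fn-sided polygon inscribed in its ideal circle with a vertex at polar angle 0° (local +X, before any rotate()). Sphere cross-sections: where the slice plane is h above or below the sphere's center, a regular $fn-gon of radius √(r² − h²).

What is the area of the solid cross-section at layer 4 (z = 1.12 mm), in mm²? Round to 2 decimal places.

154.59 mm²

At z = 1.12 mm: the r=11 cylinder contributes a regular 16-gon of circumradius 11 (area = (16/2)·11.000²·sin(360°/16) = 370.44 mm²); the r=9.5 sphere at (4.5, -2) contributes a regular 16-gon of circumradius √(9.5²−1.62²) = 9.361 (area = (16/2)·9.361²·sin(360°/16) = 268.26 mm²); Taking the first minus the rest: starting from the r=11 cylinder (370.44 mm²), the r=9.5 sphere at (4.5, -2) partially overlaps it — only the 215.85 mm² overlap (of its 268.26 mm²) is removed, clipping the outline — area = 154.59 mm². Overall, the cross-section is a single solid region. Net area = 154.59 mm².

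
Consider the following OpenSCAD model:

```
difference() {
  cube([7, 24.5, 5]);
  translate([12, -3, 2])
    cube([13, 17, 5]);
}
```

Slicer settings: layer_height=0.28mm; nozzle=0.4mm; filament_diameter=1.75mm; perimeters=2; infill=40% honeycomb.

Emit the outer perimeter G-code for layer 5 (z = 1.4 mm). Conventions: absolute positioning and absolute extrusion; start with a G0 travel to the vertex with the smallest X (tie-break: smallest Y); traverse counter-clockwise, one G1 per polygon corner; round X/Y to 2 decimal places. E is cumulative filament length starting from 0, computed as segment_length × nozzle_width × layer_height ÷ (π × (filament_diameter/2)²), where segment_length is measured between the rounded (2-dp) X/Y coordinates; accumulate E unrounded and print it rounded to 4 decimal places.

G0 X0.00 Y0.00 Z1.40
G1 X7.00 Y0.00 E0.3259
G1 X7.00 Y24.50 E1.4668
G1 X0.00 Y24.50 E1.7927
G1 X0.00 Y0.00 E2.9335

At z = 1.4 mm: the cube (footprint 7×24.5) is included at this height; the cube at (12, -3) is absent (z outside [2, 7]); Subtracting the remaining from the first: none of the subtracted shapes is present at this height, so the 7×24.5 cube is unchanged — 1 connected region. The outline is a single polygon with 4 vertices. Extrusion per mm of travel: 0.4 × 0.28 / (π × 0.875²) = 0.046564. Accumulating E over each segment gives final E = 2.9335.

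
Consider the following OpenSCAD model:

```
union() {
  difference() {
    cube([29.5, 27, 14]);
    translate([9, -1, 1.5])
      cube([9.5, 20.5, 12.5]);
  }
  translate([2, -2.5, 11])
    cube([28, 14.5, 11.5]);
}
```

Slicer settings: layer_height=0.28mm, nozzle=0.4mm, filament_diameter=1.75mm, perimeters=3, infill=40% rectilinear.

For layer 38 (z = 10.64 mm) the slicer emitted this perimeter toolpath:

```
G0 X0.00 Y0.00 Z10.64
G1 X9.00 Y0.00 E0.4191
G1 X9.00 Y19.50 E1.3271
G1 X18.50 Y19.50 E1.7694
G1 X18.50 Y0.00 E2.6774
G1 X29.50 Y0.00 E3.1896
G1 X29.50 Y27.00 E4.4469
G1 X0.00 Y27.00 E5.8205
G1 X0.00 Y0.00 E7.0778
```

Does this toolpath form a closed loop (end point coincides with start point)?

yes

Start point (G0): (0.00, 0.00). End point (last G1): the path returns to the start — closed.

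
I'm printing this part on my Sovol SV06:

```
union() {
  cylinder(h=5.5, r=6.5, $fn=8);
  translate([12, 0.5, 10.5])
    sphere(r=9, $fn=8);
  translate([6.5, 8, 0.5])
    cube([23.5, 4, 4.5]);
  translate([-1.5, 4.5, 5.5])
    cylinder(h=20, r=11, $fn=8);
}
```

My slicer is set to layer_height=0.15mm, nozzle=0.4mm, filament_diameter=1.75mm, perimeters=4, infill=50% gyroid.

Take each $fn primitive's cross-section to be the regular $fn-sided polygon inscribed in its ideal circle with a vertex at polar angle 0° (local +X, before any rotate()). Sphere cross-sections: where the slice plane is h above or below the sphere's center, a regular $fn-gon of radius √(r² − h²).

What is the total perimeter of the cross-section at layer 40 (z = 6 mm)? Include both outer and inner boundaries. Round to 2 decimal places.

At z = 6 mm: the cylinder is not intersected at this z (z outside [0, 5.5]); the r=9 sphere at (12, 0.5) contributes a regular 8-gon of circumradius √(9²−4.5²) = 7.794 (perimeter = 2·8·7.794·sin(180°/8) = 47.72 mm); the cube at (6.5, 8) is absent (z outside [0.5, 5]); the cylinder at (-1.5, 4.5): section is a regular 8-gon, circumradius r=11 (perimeter = 2·8·11.000·sin(180°/8) = 67.35 mm); Combining (union): the regions partially overlap (shared area 27.98 mm²), so the edge portions inside another operand are dropped and the merged outline is re-measured after clipping — boundary = 91.19 mm. Overall, the cross-section is a single solid region. Total boundary length (outer) = 91.19 mm.

91.19 mm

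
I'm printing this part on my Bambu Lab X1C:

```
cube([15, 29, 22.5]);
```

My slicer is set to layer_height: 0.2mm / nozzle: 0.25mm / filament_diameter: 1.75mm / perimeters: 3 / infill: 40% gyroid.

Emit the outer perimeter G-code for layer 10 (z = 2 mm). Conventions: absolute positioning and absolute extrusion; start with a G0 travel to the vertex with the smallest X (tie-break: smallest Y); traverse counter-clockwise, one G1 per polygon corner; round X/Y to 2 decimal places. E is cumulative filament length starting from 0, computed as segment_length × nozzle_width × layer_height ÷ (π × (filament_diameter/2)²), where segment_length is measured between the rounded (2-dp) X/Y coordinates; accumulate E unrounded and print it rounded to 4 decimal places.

G0 X0.00 Y0.00 Z2.00
G1 X15.00 Y0.00 E0.3118
G1 X15.00 Y29.00 E0.9147
G1 X0.00 Y29.00 E1.2265
G1 X0.00 Y0.00 E1.8293

At z = 2 mm: the 15×29 cube contributes its full rectangle. The outline is a single polygon with 4 vertices. Extrusion per mm of travel: 0.25 × 0.2 / (π × 0.875²) = 0.020788. Accumulating E over each segment gives final E = 1.8293.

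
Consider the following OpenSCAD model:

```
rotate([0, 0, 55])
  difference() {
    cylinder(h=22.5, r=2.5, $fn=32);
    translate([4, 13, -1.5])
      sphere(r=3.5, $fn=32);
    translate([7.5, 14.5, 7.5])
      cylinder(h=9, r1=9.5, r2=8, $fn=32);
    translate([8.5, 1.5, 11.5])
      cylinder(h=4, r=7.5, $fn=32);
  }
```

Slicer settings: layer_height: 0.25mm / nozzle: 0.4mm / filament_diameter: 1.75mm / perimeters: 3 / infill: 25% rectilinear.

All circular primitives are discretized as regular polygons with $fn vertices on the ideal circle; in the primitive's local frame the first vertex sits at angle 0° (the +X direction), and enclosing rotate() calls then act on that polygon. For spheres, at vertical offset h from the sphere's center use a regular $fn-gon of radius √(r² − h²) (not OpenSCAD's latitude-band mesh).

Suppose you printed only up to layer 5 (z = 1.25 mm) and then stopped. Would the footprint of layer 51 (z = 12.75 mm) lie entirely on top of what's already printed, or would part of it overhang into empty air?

entirely on top

Compare the two slices. At z = 1.25: the r=2.5 cylinder contributes a regular 32-gon of circumradius 2.5 (area = (32/2)·2.500²·sin(360°/32) = 19.51 mm²); the sphere at (4, 13): section is a regular 32-gon, circumradius = √(r²−h²) = √(3.5²−2.75²) = 2.165 (area = (32/2)·2.165²·sin(360°/32) = 14.63 mm²); the cone at (7.5, 14.5) is not intersected at this z (z outside [7.5, 16.5]); the cylinder at (8.5, 1.5) is not intersected at this z (z outside [11.5, 15.5]); Subtracting the remaining from the first: starting from the r=2.5 cylinder (19.51 mm²), the r=3.5 sphere at (4, 13) misses the remaining region (no effect) — area = 19.51 mm²; (rotated 55° about Z; rotation is an isometry so areas/perimeters/island counts are preserved). At z = 12.75: the r=2.5 cylinder gives a regular 32-gon of circumradius 2.5 (constant along its height) (area = (32/2)·2.500²·sin(360°/32) = 19.51 mm²); the sphere at (4, 13) is absent (|z−center|=14.250 > r=3.5); the cone at (7.5, 14.5): at t=0.583 of its height the radius interpolates to r₁+(r₂−r₁)t = 8.625, giving a regular 32-gon of that circumradius (area = (32/2)·8.625²·sin(360°/32) = 232.21 mm²); the cylinder at (8.5, 1.5): section is a regular 32-gon, circumradius r=7.5 (area = (32/2)·7.500²·sin(360°/32) = 175.58 mm²); After the difference (first − rest): starting from the r=2.5 cylinder (19.51 mm²), the cone at (7.5, 14.5) misses the remaining region (no effect); the r=7.5 cylinder at (8.5, 1.5) partially overlaps it — only the 3.78 mm² overlap (of its 175.58 mm²) is removed, clipping the outline — area = 15.73 mm²; (whole slice rotated 55° about Z — lengths, areas and connectivity unchanged). Checking containment: the cross-section at z = 12.75 is a subset of the cross-section at z = 1.25.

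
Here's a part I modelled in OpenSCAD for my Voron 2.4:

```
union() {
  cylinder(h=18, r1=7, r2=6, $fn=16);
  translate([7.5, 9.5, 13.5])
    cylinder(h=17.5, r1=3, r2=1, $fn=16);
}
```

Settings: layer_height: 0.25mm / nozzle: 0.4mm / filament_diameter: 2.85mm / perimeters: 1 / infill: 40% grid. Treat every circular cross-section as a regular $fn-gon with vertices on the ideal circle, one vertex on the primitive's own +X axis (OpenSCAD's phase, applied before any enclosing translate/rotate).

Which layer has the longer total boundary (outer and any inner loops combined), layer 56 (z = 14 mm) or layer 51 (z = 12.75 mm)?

layer 56 (z = 14 mm)

Layer 56 (z = 14): the cone contributes a regular 16-gon of circumradius 6.222 (interpolated between r1=7 and r2=6 at t=0.778) (perimeter = 2·16·6.222·sin(180°/16) = 38.84 mm); the cone at (7.5, 9.5) contributes a regular 16-gon of circumradius 2.943 (interpolated between r1=3 and r2=1 at t=0.029) (perimeter = 2·16·2.943·sin(180°/16) = 18.37 mm); Combining (union): the 2 present regions are separate (no shared area or edge), so areas and boundary lengths simply add and each stays a separate island — boundary = 57.22 mm. So its perimeter = 57.22 mm. Layer 51 (z = 12.75): the cone (r1=7→r2=6) has section circumradius 6.292 here — a regular 16-gon (perimeter = 2·16·6.292·sin(180°/16) = 39.28 mm); the cone at (7.5, 9.5) is absent (z outside [13.5, 31]); Merging all regions: only the cone is present, so the union is just that shape — boundary = 39.28 mm. So its perimeter = 39.28 mm. Layer 56 is larger (57.22 vs 39.28 mm).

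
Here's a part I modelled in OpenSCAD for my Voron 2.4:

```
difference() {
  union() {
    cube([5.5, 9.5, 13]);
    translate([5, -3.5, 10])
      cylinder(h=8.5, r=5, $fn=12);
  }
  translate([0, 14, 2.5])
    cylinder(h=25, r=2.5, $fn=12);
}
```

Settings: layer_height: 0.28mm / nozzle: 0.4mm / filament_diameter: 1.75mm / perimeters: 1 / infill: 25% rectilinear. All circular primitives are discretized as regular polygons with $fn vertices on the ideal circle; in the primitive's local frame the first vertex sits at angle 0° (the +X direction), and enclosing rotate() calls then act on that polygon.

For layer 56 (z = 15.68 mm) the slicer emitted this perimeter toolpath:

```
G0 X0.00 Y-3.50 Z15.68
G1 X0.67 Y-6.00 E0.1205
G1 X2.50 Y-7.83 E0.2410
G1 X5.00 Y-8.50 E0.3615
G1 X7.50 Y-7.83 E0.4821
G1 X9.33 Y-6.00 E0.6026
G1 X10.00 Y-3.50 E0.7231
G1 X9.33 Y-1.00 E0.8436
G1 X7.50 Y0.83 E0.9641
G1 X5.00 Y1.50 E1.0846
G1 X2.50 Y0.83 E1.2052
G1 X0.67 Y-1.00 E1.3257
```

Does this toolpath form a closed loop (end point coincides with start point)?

Start point (G0): (0.00, -3.50). End point (last G1): the path does not return to the start — open.

no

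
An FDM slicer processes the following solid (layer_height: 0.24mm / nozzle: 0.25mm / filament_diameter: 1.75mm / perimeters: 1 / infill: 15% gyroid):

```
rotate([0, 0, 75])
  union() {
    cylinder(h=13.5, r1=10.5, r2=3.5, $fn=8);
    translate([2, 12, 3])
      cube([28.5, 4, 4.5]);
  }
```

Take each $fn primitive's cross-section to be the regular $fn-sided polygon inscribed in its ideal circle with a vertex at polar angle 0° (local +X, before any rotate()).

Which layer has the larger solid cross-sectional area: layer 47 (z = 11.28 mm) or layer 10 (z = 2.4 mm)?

Layer 47 (z = 11.28): the cone contributes a regular 8-gon of circumradius 4.651 (interpolated between r1=10.5 and r2=3.5 at t=0.836) (area = (8/2)·4.651²·sin(360°/8) = 61.19 mm²); the cube at (2, 12) is absent (z outside [3, 7.5]); Combining (union): only the cone is present, so the union is just that shape — area = 61.19 mm²; (rotated 75° about Z; rotation is an isometry so areas/perimeters/island counts are preserved). So its area = 61.19 mm². Layer 10 (z = 2.4): the cone: at t=0.178 of its height the radius interpolates to r₁+(r₂−r₁)t = 9.256, giving a regular 8-gon of that circumradius (area = (8/2)·9.256²·sin(360°/8) = 242.30 mm²); the cube at (2, 12) does not reach this height (z outside [3, 7.5]); Merging all regions: only the cone is present, so the union is just that shape — area = 242.30 mm²; (whole slice rotated 75° about Z — lengths, areas and connectivity unchanged). So its area = 242.30 mm². Layer 10 is larger (242.30 vs 61.19 mm²).

layer 10 (z = 2.4 mm)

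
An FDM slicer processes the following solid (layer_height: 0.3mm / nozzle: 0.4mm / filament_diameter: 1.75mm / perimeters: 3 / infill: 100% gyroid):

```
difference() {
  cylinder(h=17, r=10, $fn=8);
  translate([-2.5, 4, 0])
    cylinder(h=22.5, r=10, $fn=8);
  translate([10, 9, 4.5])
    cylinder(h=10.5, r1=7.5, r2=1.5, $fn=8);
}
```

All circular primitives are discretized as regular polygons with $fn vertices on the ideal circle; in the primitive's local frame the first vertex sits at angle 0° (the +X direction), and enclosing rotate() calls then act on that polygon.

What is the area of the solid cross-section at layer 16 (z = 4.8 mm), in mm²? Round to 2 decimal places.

At z = 4.8 mm: the r=10 cylinder contributes a regular 8-gon of circumradius 10 (area = (8/2)·10.000²·sin(360°/8) = 282.84 mm²); the r=10 cylinder at (-2.5, 4) gives a regular 8-gon of circumradius 10 (constant along its height) (area = (8/2)·10.000²·sin(360°/8) = 282.84 mm²); the cone at (10, 9) contributes a regular 8-gon of circumradius 7.329 (interpolated between r1=7.5 and r2=1.5 at t=0.029) (area = (8/2)·7.329²·sin(360°/8) = 151.91 mm²); After the difference (first − rest): starting from the r=10 cylinder (282.84 mm²), the r=10 cylinder at (-2.5, 4) partially overlaps it — only the 193.94 mm² overlap (of its 282.84 mm²) is removed, clipping the outline; the cone at (10, 9) partially overlaps it — only the 4.97 mm² overlap (of its 151.91 mm²) is removed, clipping the outline — area = 83.93 mm². Overall, the cross-section is a single solid region. Net area = 83.93 mm².

83.93 mm²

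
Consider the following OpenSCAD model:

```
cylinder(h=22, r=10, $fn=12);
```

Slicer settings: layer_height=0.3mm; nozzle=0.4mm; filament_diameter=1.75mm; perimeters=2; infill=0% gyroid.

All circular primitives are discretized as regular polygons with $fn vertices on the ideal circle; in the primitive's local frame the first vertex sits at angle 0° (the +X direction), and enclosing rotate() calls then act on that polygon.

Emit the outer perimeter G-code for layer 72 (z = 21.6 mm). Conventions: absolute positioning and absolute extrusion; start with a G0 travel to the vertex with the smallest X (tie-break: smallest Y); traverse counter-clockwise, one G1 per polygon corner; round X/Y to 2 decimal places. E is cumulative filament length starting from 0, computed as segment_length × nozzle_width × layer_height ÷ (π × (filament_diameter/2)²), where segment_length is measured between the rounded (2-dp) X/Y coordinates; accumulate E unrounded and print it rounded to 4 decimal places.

At z = 21.6 mm: the cylinder: section is a regular 12-gon, circumradius r=10. The outline is a single polygon with 12 vertices. Extrusion per mm of travel: 0.4 × 0.3 / (π × 0.875²) = 0.049890. Accumulating E over each segment gives final E = 3.0990.

G0 X-10.00 Y0.00 Z21.60
G1 X-8.66 Y-5.00 E0.2583
G1 X-5.00 Y-8.66 E0.5165
G1 X0.00 Y-10.00 E0.7747
G1 X5.00 Y-8.66 E1.0330
G1 X8.66 Y-5.00 E1.2912
G1 X10.00 Y0.00 E1.5495
G1 X8.66 Y5.00 E1.8077
G1 X5.00 Y8.66 E2.0660
G1 X0.00 Y10.00 E2.3242
G1 X-5.00 Y8.66 E2.5825
G1 X-8.66 Y5.00 E2.8407
G1 X-10.00 Y0.00 E3.0990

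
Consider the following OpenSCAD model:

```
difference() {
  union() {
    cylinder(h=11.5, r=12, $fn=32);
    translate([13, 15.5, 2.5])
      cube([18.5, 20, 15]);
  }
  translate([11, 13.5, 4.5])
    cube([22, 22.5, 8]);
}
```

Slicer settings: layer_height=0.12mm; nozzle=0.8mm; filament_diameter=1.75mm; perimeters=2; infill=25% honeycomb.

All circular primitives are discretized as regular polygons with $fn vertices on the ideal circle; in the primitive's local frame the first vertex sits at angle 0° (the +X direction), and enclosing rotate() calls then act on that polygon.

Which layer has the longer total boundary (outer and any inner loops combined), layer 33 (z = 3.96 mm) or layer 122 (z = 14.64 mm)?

Layer 33 (z = 3.96): the r=12 cylinder gives a regular 32-gon of circumradius 12 (constant along its height) (perimeter = 2·32·12.000·sin(180°/32) = 75.28 mm); the 18.5×20 cube at (13, 15.5) contributes its full rectangle (perimeter 77.00 mm); Taking the union: the 2 present regions are separate (no shared area or edge), so areas and boundary lengths simply add and each stays a separate island — boundary = 152.28 mm; the cube at (11, 13.5) does not reach this height (z outside [4.5, 12.5]); Subtracting the remaining from the first: none of the subtracted shapes is present at this height, so the result so far is unchanged — boundary = 152.28 mm. So its perimeter = 152.28 mm. Layer 122 (z = 14.64): the cylinder is absent (z outside [0, 11.5]); the cube at (13, 15.5) (footprint 18.5×20) is included at this height (perimeter 77.00 mm); Taking the union: only the 18.5×20 cube at (13, 15.5) is present, so the union is just that shape — boundary = 77.00 mm; the cube at (11, 13.5) does not reach this height (z outside [4.5, 12.5]); Subtracting the remaining from the first: none of the subtracted shapes is present at this height, so that combined region is unchanged — boundary = 77.00 mm. So its perimeter = 77.00 mm. Layer 33 is larger (152.28 vs 77.00 mm).

layer 33 (z = 3.96 mm)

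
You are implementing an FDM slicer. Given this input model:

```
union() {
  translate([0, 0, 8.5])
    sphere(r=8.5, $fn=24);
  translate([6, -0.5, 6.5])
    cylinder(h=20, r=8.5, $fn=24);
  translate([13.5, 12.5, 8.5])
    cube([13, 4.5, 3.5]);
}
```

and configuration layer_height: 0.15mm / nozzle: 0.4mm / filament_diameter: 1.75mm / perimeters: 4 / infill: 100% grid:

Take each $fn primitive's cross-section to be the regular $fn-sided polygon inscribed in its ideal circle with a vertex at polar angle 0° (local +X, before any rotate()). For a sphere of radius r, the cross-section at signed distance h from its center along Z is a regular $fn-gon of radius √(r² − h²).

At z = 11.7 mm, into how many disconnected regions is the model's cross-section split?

At z = 11.7 mm: the sphere: section is a regular 24-gon, circumradius = √(r²−h²) = √(8.5²−3.2²) = 7.875; the r=8.5 cylinder at (6, -0.5) contributes a regular 24-gon of circumradius 8.5; the cube at (13.5, 12.5) is present — its section is the full 13×4.5 rectangle; Taking the union: the regions partially overlap (shared area 112.19 mm²), so overlapping operands fuse into one piece — 2 connected regions. The result has 2 disconnected regions.

2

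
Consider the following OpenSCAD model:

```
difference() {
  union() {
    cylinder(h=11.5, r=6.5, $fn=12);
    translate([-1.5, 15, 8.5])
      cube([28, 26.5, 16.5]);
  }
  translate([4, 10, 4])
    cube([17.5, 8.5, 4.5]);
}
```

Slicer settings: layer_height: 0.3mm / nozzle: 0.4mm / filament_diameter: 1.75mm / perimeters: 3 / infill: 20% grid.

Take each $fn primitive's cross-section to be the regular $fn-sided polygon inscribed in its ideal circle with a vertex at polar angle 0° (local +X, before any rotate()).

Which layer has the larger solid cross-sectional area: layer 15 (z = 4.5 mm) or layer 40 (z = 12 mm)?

Layer 15 (z = 4.5): the r=6.5 cylinder gives a regular 12-gon of circumradius 6.5 (constant along its height) (area = (12/2)·6.500²·sin(360°/12) = 126.75 mm²); the cube at (-1.5, 15) is not intersected at this z (z outside [8.5, 25]); Merging all regions: only the r=6.5 cylinder is present, so the union is just that shape — area = 126.75 mm²; the 17.5×8.5 cube at (4, 10) contributes its full rectangle (area 148.75 mm²); After the difference (first − rest): starting from the result so far (126.75 mm²), the 17.5×8.5 cube at (4, 10) misses the remaining region (no effect) — area = 126.75 mm². So its area = 126.75 mm². Layer 40 (z = 12): the cylinder does not reach this height (z outside [0, 11.5]); the cube at (-1.5, 15) (footprint 28×26.5) is included at this height (area 742.00 mm²); Taking the union: only the 28×26.5 cube at (-1.5, 15) is present, so the union is just that shape — area = 742.00 mm²; the cube at (4, 10) is absent (z outside [4, 8.5]); Subtracting the remaining from the first: none of the subtracted shapes is present at this height, so that combined region is unchanged — area = 742.00 mm². So its area = 742.00 mm². Layer 40 is larger (742.00 vs 126.75 mm²).

layer 40 (z = 12 mm)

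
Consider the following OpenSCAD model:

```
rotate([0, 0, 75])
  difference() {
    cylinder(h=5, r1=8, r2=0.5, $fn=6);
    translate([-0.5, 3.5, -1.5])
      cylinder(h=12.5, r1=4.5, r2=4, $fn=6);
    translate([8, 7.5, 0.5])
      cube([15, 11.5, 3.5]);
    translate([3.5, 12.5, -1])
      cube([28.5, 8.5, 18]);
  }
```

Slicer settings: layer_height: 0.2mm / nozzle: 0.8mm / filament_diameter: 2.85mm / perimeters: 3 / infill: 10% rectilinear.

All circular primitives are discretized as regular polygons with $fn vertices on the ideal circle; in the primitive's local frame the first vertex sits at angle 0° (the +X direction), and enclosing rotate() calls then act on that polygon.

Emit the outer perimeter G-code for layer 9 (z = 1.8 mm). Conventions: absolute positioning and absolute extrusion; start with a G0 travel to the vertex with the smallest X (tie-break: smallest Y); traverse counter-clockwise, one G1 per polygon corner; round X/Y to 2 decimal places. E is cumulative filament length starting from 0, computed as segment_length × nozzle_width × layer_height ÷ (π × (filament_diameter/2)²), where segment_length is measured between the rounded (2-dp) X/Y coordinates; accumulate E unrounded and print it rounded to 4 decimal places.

G0 X-3.11 Y-3.39 Z1.80
G1 X-1.37 Y-5.12 E0.0615
G1 X3.75 Y-3.75 E0.1945
G1 X5.12 Y1.37 E0.3274
G1 X1.37 Y5.12 E0.4604
G1 X-1.96 Y4.23 E0.5469
G1 X0.71 Y1.55 E0.6417
G1 X-0.42 Y-2.67 E0.7513
G1 X-3.11 Y-3.39 E0.8212

At z = 1.8 mm: the cone contributes a regular 6-gon of circumradius 5.300 (interpolated between r1=8 and r2=0.5 at t=0.360); the cone at (-0.5, 3.5) contributes a regular 6-gon of circumradius 4.368 (interpolated between r1=4.5 and r2=4 at t=0.264); the cube at (8, 7.5) (footprint 15×11.5) is included at this height; the 28.5×8.5 cube at (3.5, 12.5) contributes its full rectangle; Taking the first minus the rest: starting from the cone, the cone at (-0.5, 3.5) partially overlaps it — only the 30.00 mm² overlap (of its 49.57 mm²) is removed, clipping the outline; the 15×11.5 cube at (8, 7.5) misses the remaining region (no effect); the 28.5×8.5 cube at (3.5, 12.5) misses the remaining region (no effect) — 1 connected region; (whole slice rotated 75° about Z — lengths, areas and connectivity unchanged). The outline is a single polygon with 8 vertices. Extrusion per mm of travel: 0.8 × 0.2 / (π × 1.425²) = 0.025081. Accumulating E over each segment gives final E = 0.8212.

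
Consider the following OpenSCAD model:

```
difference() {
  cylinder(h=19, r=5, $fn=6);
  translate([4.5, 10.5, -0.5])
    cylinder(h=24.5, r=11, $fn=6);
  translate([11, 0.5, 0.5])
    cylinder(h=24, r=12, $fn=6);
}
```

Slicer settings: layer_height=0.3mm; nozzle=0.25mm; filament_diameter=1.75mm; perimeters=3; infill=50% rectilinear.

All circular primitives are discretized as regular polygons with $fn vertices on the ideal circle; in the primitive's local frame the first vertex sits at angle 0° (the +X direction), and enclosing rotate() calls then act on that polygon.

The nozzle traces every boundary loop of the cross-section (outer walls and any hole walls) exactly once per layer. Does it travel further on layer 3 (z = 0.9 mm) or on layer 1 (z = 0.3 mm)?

layer 1 (z = 0.3 mm)

Layer 3 (z = 0.9): the r=5 cylinder contributes a regular 6-gon of circumradius 5 (perimeter = 2·6·5.000·sin(180°/6) = 30.00 mm); the r=11 cylinder at (4.5, 10.5) gives a regular 6-gon of circumradius 11 (constant along its height) (perimeter = 2·6·11.000·sin(180°/6) = 66.00 mm); the r=12 cylinder at (11, 0.5) gives a regular 6-gon of circumradius 12 (constant along its height) (perimeter = 2·6·12.000·sin(180°/6) = 72.00 mm); Subtracting the remaining from the first: starting from the r=5 cylinder, the r=11 cylinder at (4.5, 10.5) partially overlaps it — only the 18.17 mm² overlap (of its 314.37 mm²) is removed, clipping the outline; the r=12 cylinder at (11, 0.5) partially overlaps it — only the 19.34 mm² overlap (of its 374.12 mm²) is removed, clipping the outline — boundary = 23.69 mm. So its perimeter = 23.69 mm. Layer 1 (z = 0.3): the cylinder: section is a regular 6-gon, circumradius r=5 (perimeter = 2·6·5.000·sin(180°/6) = 30.00 mm); the r=11 cylinder at (4.5, 10.5) contributes a regular 6-gon of circumradius 11 (perimeter = 2·6·11.000·sin(180°/6) = 66.00 mm); the cylinder at (11, 0.5) is absent (z outside [0.5, 24.5]); Subtracting the remaining from the first: starting from the r=5 cylinder, the r=11 cylinder at (4.5, 10.5) partially overlaps it — only the 18.17 mm² overlap (of its 314.37 mm²) is removed, clipping the outline — boundary = 29.56 mm. So its perimeter = 29.56 mm. Layer 1 is larger (29.56 vs 23.69 mm).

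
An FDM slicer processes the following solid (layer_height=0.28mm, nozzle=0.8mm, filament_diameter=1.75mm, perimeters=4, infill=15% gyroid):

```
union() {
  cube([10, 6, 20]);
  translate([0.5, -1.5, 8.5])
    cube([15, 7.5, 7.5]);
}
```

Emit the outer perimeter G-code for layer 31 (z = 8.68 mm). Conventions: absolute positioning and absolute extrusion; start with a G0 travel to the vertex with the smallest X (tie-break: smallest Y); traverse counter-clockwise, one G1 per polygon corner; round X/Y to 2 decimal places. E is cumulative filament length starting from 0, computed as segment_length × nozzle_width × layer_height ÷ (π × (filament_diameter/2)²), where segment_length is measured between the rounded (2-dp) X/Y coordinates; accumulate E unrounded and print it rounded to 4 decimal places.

G0 X0.00 Y0.00 Z8.68
G1 X0.50 Y0.00 E0.0466
G1 X0.50 Y-1.50 E0.1863
G1 X15.50 Y-1.50 E1.5832
G1 X15.50 Y6.00 E2.2816
G1 X0.00 Y6.00 E3.7251
G1 X0.00 Y0.00 E4.2839

At z = 8.68 mm: the cube is present — its section is the full 10×6 rectangle; the cube at (0.5, -1.5) (footprint 15×7.5) is included at this height; Taking the union: the regions partially overlap (shared area 57.00 mm²), so overlapping operands fuse into one piece — 1 connected region. The outline is a single polygon with 6 vertices. Extrusion per mm of travel: 0.8 × 0.28 / (π × 0.875²) = 0.093128. Accumulating E over each segment gives final E = 4.2839.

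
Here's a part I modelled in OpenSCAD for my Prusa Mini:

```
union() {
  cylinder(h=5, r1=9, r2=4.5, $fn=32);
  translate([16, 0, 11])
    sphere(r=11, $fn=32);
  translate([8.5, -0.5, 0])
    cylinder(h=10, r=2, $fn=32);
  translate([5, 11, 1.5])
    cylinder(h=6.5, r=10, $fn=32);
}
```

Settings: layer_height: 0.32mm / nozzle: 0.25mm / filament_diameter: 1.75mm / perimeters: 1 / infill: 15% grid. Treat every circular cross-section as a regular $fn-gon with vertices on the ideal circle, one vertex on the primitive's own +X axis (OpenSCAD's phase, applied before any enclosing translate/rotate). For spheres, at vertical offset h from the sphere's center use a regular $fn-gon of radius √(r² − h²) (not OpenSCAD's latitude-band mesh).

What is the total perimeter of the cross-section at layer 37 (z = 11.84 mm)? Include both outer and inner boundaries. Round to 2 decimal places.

68.80 mm

At z = 11.84 mm: the cone is not intersected at this z (z outside [0, 5]); the r=11 sphere at (16, 0) slices to a regular 32-gon of circumradius 10.968 (√(r²−h²) with h=0.84 from center) (perimeter = 2·32·10.968·sin(180°/32) = 68.80 mm); the cylinder at (8.5, -0.5) does not reach this height (z outside [0, 10]); the cylinder at (5, 11) does not reach this height (z outside [1.5, 8]); Taking the union: only the r=11 sphere at (16, 0) is present, so the union is just that shape — boundary = 68.80 mm. Overall, the cross-section is a single solid region. Total boundary length (outer) = 68.80 mm.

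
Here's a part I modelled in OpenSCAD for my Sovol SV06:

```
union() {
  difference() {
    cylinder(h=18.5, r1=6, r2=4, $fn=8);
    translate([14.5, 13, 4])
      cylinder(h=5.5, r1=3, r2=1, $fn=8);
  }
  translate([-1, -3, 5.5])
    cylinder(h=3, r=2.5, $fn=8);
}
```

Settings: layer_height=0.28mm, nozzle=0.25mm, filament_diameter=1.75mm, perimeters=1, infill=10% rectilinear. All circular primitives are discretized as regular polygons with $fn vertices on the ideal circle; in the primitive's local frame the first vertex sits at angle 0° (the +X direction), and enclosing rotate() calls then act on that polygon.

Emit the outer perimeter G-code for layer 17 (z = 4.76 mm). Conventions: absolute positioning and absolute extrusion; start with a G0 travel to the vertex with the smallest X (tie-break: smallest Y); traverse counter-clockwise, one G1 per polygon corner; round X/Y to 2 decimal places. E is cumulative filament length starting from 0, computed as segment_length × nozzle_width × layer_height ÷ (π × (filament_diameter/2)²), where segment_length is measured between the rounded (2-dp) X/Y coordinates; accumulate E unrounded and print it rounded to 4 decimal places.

At z = 4.76 mm: the cone: at t=0.257 of its height the radius interpolates to r₁+(r₂−r₁)t = 5.485, giving a regular 8-gon of that circumradius; the cone at (14.5, 13) (r1=3→r2=1) has section circumradius 2.724 here — a regular 8-gon; Taking the first minus the rest: starting from the cone, the cone at (14.5, 13) misses the remaining region (no effect) — 1 connected region; the cylinder at (-1, -3) does not reach this height (z outside [5.5, 8.5]); Taking the union: only that combined region is present, so the union is just that shape — 1 connected region. The outline is a single polygon with 8 vertices. Extrusion per mm of travel: 0.25 × 0.28 / (π × 0.875²) = 0.029103. Accumulating E over each segment gives final E = 0.9780.

G0 X-5.49 Y0.00 Z4.76
G1 X-3.88 Y-3.88 E0.1223
G1 X0.00 Y-5.49 E0.2445
G1 X3.88 Y-3.88 E0.3668
G1 X5.49 Y0.00 E0.4890
G1 X3.88 Y3.88 E0.6113
G1 X0.00 Y5.49 E0.7335
G1 X-3.88 Y3.88 E0.8558
G1 X-5.49 Y0.00 E0.9780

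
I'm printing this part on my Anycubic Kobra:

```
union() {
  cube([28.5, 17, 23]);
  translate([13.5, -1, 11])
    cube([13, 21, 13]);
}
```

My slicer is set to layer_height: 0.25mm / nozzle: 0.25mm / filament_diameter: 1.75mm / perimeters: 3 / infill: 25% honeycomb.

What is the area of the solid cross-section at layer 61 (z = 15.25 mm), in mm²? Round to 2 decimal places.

At z = 15.25 mm: the cube (footprint 28.5×17) is included at this height (area 484.50 mm²); the cube at (13.5, -1) (footprint 13×21) is included at this height (area 273.00 mm²); Combining (union): the regions partially overlap — summed areas 757.50 mm² minus the doubly-counted overlap 221.00 mm² gives 536.50 mm² — area = 536.50 mm². Overall, the cross-section is a single solid region. Net area = 536.50 mm².

536.50 mm²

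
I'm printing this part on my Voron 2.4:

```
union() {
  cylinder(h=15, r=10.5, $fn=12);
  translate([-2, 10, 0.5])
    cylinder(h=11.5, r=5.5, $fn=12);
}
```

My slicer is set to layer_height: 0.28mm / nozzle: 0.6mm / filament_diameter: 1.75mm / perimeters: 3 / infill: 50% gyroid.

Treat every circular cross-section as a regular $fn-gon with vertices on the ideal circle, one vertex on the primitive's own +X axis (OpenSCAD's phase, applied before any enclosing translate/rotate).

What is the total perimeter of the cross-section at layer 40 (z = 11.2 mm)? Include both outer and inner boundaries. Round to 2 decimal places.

At z = 11.2 mm: the r=10.5 cylinder gives a regular 12-gon of circumradius 10.5 (constant along its height) (perimeter = 2·12·10.500·sin(180°/12) = 65.22 mm); the r=5.5 cylinder at (-2, 10) gives a regular 12-gon of circumradius 5.5 (constant along its height) (perimeter = 2·12·5.500·sin(180°/12) = 34.16 mm); Merging all regions: the regions partially overlap (shared area 40.92 mm²), so the edge portions inside another operand are dropped and the merged outline is re-measured after clipping — boundary = 74.12 mm. Overall, the cross-section is a single solid region. Total boundary length (outer) = 74.12 mm.

74.12 mm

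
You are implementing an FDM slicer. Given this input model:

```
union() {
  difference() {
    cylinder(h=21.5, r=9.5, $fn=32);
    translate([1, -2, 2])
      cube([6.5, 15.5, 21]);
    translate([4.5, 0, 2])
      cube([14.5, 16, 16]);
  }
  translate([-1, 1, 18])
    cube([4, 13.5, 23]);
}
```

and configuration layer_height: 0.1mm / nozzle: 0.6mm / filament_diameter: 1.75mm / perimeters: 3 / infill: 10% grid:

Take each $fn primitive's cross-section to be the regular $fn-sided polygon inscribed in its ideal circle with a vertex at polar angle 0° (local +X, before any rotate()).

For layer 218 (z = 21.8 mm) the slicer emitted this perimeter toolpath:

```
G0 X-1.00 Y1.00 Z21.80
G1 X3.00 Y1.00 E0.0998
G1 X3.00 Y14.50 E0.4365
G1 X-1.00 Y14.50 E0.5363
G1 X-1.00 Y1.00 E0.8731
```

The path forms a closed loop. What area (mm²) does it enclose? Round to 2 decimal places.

Apply the shoelace formula to the sequence of (X, Y) vertices; enclosed area = 54.00 mm².

54.00 mm²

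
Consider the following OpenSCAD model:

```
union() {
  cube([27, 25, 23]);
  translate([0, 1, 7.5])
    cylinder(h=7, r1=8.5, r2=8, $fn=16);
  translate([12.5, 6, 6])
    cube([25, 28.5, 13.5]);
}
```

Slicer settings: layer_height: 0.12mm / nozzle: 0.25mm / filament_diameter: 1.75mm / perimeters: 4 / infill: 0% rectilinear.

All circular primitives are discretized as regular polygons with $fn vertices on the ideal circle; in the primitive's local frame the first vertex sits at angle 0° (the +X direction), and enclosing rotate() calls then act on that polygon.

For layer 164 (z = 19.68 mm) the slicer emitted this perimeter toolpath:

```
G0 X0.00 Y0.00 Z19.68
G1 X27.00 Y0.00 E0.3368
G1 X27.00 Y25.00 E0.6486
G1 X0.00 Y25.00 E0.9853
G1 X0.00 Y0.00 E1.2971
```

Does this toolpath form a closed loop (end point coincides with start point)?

yes

Start point (G0): (0.00, 0.00). End point (last G1): the path returns to the start — closed.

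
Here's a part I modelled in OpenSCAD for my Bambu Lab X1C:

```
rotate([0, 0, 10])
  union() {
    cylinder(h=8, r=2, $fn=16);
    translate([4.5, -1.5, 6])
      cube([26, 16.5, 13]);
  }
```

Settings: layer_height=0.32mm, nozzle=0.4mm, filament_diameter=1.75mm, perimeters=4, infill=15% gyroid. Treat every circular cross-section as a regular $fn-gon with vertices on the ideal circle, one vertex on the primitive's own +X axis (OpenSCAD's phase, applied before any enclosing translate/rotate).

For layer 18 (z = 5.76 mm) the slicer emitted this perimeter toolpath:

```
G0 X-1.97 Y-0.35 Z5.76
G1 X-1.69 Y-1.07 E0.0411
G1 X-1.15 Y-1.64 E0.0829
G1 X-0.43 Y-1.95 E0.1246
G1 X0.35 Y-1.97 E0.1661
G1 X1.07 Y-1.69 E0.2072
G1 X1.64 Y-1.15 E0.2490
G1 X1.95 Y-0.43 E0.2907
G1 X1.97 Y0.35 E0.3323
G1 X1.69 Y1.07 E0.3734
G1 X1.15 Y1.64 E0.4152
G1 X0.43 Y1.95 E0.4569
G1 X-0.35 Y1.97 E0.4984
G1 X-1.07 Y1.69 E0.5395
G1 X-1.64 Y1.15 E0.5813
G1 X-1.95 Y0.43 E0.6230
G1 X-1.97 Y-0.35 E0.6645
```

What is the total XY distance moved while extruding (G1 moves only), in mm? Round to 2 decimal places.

12.49 mm

Sum the Euclidean lengths of each G1 segment: total = 12.49 mm.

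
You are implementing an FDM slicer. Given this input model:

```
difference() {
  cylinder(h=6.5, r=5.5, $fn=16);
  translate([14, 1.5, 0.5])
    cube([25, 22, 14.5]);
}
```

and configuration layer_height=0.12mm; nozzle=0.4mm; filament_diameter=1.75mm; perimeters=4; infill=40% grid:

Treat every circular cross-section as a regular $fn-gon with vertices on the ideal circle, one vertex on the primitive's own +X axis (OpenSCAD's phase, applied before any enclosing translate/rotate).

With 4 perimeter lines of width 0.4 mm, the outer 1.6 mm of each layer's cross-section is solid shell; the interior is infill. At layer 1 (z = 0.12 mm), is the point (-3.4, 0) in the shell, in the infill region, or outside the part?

At z = 0.12 mm: the r=5.5 cylinder contributes a regular 16-gon of circumradius 5.5; the cube at (14, 1.5) does not reach this height (z outside [0.5, 15]); Taking the first minus the rest: none of the subtracted shapes is present at this height, so the r=5.5 cylinder is unchanged — 1 connected region. Overall, the cross-section is a single solid region. The nearest boundary edge runs (-5.08, 2.10)→(-5.50, 0.00); distance from the point to it = 2.06 mm. The point is inside the cross-section and 2.06 mm from the nearest boundary — more than the 1.6 mm shell width (4 × 0.4), so it's in the infill interior.

infill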